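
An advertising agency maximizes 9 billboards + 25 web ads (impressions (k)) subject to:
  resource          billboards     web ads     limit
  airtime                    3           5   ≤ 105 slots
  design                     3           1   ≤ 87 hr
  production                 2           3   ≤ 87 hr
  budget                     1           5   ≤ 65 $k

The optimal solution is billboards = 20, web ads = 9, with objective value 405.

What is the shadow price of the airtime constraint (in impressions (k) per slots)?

2

Check each constraint at x*: airtime 105/105 (tight); design 69/87 (slack 18); production 67/87 (slack 20); budget 65/65 (tight).
Since design, production are not tight, their duals are 0.
From A_Bᵀ y = c: 3·y_airtime + 1·y_budget = 9; 5·y_airtime + 5·y_budget = 25.
Solving: y_airtime = 2, y_budget = 3.
Shadow price of airtime = 2.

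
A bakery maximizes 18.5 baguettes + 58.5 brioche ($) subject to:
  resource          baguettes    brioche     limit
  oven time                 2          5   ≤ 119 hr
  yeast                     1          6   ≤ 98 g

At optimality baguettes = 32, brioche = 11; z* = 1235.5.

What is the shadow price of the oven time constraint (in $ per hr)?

7.5

At the optimum: oven time uses 119 of 119 (binding); yeast uses 98 of 98 (binding).
The binding rows give the dual system: 2·y_oven time + 1·y_yeast = 18.5 and 5·y_oven time + 6·y_yeast = 58.5.
Solving: y_oven time = 7.5, y_yeast = 3.5.
Shadow price of oven time = 7.5.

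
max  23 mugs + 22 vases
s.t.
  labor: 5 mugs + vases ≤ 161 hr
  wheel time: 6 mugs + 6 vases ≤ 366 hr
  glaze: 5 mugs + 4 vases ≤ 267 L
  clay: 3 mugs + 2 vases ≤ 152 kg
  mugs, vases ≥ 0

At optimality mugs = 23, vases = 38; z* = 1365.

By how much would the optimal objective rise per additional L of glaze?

Check each constraint at x*: labor 153/161 (slack 8); wheel time 366/366 (tight); glaze 267/267 (tight); clay 145/152 (slack 7).
Since labor, clay are not tight, their duals are 0.
The binding rows give the dual system: 6·y_wheel time + 5·y_glaze = 23 and 6·y_wheel time + 4·y_glaze = 22.
Solving: y_wheel time = 3, y_glaze = 1.
Shadow price of glaze = 1.

1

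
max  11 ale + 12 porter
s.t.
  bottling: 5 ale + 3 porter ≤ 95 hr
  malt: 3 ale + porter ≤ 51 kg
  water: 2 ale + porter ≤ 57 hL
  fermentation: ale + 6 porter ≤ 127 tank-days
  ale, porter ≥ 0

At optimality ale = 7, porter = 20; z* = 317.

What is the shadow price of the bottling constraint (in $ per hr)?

2

At the optimum: bottling uses 95 of 95 (binding); malt uses 41 of 51 (slack = 10); water uses 34 of 57 (slack = 23); fermentation uses 127 of 127 (binding).
Since malt, water are not tight, their duals are 0.
Dual feasibility on the basic columns requires 5·y_bottling + 1·y_fermentation = 11, 3·y_bottling + 6·y_fermentation = 12.
This yields shadow prices y_bottling = 2, y_fermentation = 1.
Shadow price of bottling = 2.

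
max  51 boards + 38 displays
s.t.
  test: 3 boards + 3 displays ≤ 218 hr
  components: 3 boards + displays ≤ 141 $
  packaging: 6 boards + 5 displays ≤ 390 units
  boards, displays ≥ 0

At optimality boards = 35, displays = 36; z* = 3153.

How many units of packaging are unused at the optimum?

packaging used = 6·35 + 5·36 = 390; slack = 390 − 390 = 0.

0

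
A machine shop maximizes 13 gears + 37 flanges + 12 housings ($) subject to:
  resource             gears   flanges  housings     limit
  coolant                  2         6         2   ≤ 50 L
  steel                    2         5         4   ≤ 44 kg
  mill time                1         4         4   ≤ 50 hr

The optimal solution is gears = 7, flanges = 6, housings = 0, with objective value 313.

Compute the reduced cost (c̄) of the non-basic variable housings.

-5

At the optimum: coolant uses 50 of 50 (binding); steel uses 44 of 44 (binding); mill time uses 31 of 50 (slack = 19).
Slack constraints have shadow price 0 (complementary slackness).
The binding rows give the dual system: 2·y_coolant + 2·y_steel = 13 and 6·y_coolant + 5·y_steel = 37.
Solving: y_coolant = 4.5, y_steel = 2.
Reduced cost of housings: c₃ − yᵀa₃ = 12 − (4.5·2 + 2·4) = 12 − 17 = -5.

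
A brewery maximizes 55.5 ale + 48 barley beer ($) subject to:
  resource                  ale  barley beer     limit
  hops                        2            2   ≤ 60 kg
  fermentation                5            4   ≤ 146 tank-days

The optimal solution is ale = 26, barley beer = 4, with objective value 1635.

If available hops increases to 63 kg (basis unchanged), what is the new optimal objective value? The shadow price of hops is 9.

1662

Δb = 3, so new z* = 1635 + (9)·(3) = 1635 + 27 = 1662.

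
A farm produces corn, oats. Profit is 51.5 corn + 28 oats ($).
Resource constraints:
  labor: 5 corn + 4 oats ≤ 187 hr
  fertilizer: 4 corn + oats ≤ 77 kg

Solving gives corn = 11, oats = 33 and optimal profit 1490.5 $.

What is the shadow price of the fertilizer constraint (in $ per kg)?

At the optimum: labor uses 187 of 187 (binding); fertilizer uses 77 of 77 (binding).
From A_Bᵀ y = c: 5·y_labor + 4·y_fertilizer = 51.5; 4·y_labor + 1·y_fertilizer = 28.
This yields shadow prices y_labor = 5.5, y_fertilizer = 6.
Shadow price of fertilizer = 6.

6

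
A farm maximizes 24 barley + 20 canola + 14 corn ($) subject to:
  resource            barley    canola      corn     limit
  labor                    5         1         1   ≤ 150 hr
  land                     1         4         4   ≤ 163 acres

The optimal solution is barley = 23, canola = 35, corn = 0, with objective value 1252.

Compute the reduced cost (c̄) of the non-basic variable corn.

Check each constraint at x*: labor 150/150 (tight); land 163/163 (tight).
Dual feasibility on the basic columns requires 5·y_labor + 1·y_land = 24, 1·y_labor + 4·y_land = 20.
Solving: y_labor = 4, y_land = 4.
Reduced cost of corn: c₃ − yᵀa₃ = 14 − (4·1 + 4·4) = 14 − 20 = -6.

-6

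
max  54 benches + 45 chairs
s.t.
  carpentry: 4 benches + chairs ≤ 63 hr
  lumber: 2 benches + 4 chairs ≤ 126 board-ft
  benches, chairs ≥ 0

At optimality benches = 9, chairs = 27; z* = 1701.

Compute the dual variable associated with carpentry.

9

Both carpentry and lumber are binding at x*.
From A_Bᵀ y = c: 4·y_carpentry + 2·y_lumber = 54; 1·y_carpentry + 4·y_lumber = 45.
This yields shadow prices y_carpentry = 9, y_lumber = 9.
Shadow price of carpentry = 9.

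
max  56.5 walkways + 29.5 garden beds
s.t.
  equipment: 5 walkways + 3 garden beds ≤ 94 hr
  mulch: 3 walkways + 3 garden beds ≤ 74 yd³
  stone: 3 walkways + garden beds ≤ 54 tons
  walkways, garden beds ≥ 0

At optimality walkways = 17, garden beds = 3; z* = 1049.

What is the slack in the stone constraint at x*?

stone used = 3·17 + 1·3 = 54; slack = 54 − 54 = 0.

0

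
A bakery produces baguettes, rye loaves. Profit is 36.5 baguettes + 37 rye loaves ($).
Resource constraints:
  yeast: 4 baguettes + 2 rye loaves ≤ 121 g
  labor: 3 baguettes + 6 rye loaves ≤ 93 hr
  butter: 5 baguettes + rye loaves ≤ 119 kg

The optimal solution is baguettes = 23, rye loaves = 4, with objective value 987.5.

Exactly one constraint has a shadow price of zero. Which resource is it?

yeast

yeast: 100/121 (slack 21)
labor: 93/93 (binding)
butter: 119/119 (binding)
By complementary slackness, a constraint with positive slack has shadow price 0 → yeast.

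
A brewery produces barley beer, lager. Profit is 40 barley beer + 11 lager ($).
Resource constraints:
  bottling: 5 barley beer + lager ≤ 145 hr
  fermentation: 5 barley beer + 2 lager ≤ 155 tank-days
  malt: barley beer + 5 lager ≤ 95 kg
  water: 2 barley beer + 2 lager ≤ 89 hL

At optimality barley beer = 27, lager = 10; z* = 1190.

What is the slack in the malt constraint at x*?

18

malt used = 1·27 + 5·10 = 77; slack = 95 − 77 = 18.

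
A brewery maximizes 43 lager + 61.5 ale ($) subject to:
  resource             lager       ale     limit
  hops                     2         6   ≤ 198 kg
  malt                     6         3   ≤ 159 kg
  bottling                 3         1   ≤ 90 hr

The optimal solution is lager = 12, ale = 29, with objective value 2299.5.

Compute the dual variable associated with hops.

8

Binding: hops and malt. Non-binding: bottling (25 unused).
Slack constraints have shadow price 0 (complementary slackness).
Dual feasibility on the basic columns requires 2·y_hops + 6·y_malt = 43, 6·y_hops + 3·y_malt = 61.5.
Solving: y_hops = 8, y_malt = 4.5.
Shadow price of hops = 8.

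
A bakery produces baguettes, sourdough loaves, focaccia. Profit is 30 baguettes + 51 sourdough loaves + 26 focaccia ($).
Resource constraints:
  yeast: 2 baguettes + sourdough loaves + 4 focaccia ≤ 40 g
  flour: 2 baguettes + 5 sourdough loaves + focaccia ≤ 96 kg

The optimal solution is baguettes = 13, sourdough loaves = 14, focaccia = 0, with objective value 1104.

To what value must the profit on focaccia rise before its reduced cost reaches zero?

33

Check each constraint at x*: yeast 40/40 (tight); flour 96/96 (tight).
From A_Bᵀ y = c: 2·y_yeast + 2·y_flour = 30; 1·y_yeast + 5·y_flour = 51.
Solving: y_yeast = 6, y_flour = 9.
focaccia enters the basis when its profit ≥ yᵀa₃ = 6·4 + 9·1 = 33.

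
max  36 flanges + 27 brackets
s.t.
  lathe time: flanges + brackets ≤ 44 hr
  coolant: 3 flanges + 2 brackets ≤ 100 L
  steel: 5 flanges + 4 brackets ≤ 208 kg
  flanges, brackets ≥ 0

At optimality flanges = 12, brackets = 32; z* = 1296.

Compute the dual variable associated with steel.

Check each constraint at x*: lathe time 44/44 (tight); coolant 100/100 (tight); steel 188/208 (slack 20).
Since steel is not tight, its dual is 0.
The binding rows give the dual system: 1·y_lathe time + 3·y_coolant = 36 and 1·y_lathe time + 2·y_coolant = 27.
This yields shadow prices y_lathe time = 9, y_coolant = 9.
Shadow price of steel = 0.

0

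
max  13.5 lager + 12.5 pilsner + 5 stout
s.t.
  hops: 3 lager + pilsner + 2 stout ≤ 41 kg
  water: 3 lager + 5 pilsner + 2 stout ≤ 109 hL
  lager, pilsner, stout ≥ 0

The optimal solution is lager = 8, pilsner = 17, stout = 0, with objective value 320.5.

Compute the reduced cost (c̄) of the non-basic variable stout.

Check each constraint at x*: hops 41/41 (tight); water 109/109 (tight).
The binding rows give the dual system: 3·y_hops + 3·y_water = 13.5 and 1·y_hops + 5·y_water = 12.5.
→ y_hops = 2.5 and y_water = 2.
Reduced cost of stout: c₃ − yᵀa₃ = 5 − (2.5·2 + 2·2) = 5 − 9 = -4.

-4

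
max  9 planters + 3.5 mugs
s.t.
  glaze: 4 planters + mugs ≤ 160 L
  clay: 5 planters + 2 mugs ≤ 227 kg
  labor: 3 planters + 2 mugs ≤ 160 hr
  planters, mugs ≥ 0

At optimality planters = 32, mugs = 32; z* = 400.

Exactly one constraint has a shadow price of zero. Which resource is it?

glaze: 160/160 (binding)
clay: 224/227 (slack 3)
labor: 160/160 (binding)
By complementary slackness, a constraint with positive slack has shadow price 0 → clay.

clay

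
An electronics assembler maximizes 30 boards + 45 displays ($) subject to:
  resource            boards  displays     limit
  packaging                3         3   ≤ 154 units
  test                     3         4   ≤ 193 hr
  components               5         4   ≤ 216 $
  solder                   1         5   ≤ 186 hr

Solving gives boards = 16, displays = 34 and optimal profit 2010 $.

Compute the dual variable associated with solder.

Binding: components and solder. Non-binding: packaging (4 unused), test (9 unused).
By complementary slackness, y = 0 for the non-binding constraints.
Dual feasibility on the basic columns requires 5·y_components + 1·y_solder = 30, 4·y_components + 5·y_solder = 45.
→ y_components = 5 and y_solder = 5.
Shadow price of solder = 5.

5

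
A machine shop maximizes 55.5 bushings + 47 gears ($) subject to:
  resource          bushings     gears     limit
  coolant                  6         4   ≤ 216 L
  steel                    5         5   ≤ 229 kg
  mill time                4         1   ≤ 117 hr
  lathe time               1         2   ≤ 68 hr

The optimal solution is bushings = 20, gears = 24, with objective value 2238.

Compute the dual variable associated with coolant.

8

At the optimum: coolant uses 216 of 216 (binding); steel uses 220 of 229 (slack = 9); mill time uses 104 of 117 (slack = 13); lathe time uses 68 of 68 (binding).
Since steel, mill time are not tight, their duals are 0.
The binding rows give the dual system: 6·y_coolant + 1·y_lathe time = 55.5 and 4·y_coolant + 2·y_lathe time = 47.
This yields shadow prices y_coolant = 8, y_lathe time = 7.5.
Shadow price of coolant = 8.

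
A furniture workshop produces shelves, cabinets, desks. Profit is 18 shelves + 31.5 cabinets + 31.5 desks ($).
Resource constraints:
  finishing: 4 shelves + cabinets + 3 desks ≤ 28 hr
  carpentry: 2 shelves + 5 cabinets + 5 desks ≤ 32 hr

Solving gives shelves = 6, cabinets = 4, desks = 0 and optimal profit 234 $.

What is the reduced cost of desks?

Both finishing and carpentry are binding at x*.
Dual feasibility on the basic columns requires 4·y_finishing + 2·y_carpentry = 18, 1·y_finishing + 5·y_carpentry = 31.5.
This yields shadow prices y_finishing = 1.5, y_carpentry = 6.
Reduced cost of desks: c₃ − yᵀa₃ = 31.5 − (1.5·3 + 6·5) = 31.5 − 34.5 = -3.

-3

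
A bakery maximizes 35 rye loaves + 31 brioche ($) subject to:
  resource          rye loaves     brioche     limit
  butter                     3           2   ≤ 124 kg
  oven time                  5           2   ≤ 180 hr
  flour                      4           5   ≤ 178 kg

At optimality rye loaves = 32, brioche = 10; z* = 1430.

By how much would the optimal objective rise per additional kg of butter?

Check each constraint at x*: butter 116/124 (slack 8); oven time 180/180 (tight); flour 178/178 (tight).
By complementary slackness, y = 0 for the non-binding constraint.
From A_Bᵀ y = c: 5·y_oven time + 4·y_flour = 35; 2·y_oven time + 5·y_flour = 31.
→ y_oven time = 3 and y_flour = 5.
Shadow price of butter = 0.

0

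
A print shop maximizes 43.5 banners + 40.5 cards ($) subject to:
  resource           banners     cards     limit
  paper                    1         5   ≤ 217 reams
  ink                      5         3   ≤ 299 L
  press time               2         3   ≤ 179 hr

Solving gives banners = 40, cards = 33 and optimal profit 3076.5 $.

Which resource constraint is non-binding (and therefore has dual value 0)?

paper

paper: 205/217 (slack 12)
ink: 299/299 (binding)
press time: 179/179 (binding)
By complementary slackness, a constraint with positive slack has shadow price 0 → paper.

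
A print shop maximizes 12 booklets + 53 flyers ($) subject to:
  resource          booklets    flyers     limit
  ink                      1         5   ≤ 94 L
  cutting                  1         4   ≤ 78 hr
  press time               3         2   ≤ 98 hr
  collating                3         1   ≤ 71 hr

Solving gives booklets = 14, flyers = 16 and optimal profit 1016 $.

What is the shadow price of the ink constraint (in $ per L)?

5

At the optimum: ink uses 94 of 94 (binding); cutting uses 78 of 78 (binding); press time uses 74 of 98 (slack = 24); collating uses 58 of 71 (slack = 13).
Since press time, collating are not tight, their duals are 0.
From A_Bᵀ y = c: 1·y_ink + 1·y_cutting = 12; 5·y_ink + 4·y_cutting = 53.
This yields shadow prices y_ink = 5, y_cutting = 7.
Shadow price of ink = 5.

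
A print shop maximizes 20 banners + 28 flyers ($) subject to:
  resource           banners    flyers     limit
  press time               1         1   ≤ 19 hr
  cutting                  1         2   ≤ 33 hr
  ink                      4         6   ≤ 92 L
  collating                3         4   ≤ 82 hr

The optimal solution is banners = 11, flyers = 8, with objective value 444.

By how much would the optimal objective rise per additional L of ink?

4

Binding: press time and ink. Non-binding: cutting (6 unused), collating (17 unused).
Since cutting, collating are not tight, their duals are 0.
The binding rows give the dual system: 1·y_press time + 4·y_ink = 20 and 1·y_press time + 6·y_ink = 28.
Solving: y_press time = 4, y_ink = 4.
Shadow price of ink = 4.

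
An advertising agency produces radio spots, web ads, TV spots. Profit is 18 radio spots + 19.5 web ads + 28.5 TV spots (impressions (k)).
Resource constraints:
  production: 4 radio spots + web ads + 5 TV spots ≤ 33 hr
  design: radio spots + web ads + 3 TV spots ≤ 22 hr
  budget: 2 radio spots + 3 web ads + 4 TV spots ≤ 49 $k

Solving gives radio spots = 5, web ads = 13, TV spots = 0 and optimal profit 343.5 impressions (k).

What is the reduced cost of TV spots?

At the optimum: production uses 33 of 33 (binding); design uses 18 of 22 (slack = 4); budget uses 49 of 49 (binding).
By complementary slackness, y = 0 for the non-binding constraint.
Dual feasibility on the basic columns requires 4·y_production + 2·y_budget = 18, 1·y_production + 3·y_budget = 19.5.
This yields shadow prices y_production = 1.5, y_budget = 6.
Reduced cost of TV spots: c₃ − yᵀa₃ = 28.5 − (1.5·5 + 6·4) = 28.5 − 31.5 = -3.

-3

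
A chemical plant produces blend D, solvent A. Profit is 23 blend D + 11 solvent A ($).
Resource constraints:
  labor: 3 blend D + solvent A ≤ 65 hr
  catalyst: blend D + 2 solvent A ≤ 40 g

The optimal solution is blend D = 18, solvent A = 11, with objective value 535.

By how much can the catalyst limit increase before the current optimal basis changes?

Binding constraints: labor, catalyst. The basis is B = [[3,1],[1,2]] with det 5.
Per unit increase in catalyst, x* moves by d = (-0.2, 0.6).
The basis stays optimal until blend D reaches 0; allowable increase = 90 g.

90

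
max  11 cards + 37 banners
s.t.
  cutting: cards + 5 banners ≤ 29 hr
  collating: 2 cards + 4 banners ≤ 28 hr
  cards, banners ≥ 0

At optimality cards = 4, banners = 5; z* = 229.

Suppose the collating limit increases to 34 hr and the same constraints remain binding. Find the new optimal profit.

Both cutting and collating are binding at x*.
The binding rows give the dual system: 1·y_cutting + 2·y_collating = 11 and 5·y_cutting + 4·y_collating = 37.
This yields shadow prices y_cutting = 5, y_collating = 3.
Δz = y_collating·Δb = 3 × (6) = 18, so new z* = 229 + 18 = 247.

247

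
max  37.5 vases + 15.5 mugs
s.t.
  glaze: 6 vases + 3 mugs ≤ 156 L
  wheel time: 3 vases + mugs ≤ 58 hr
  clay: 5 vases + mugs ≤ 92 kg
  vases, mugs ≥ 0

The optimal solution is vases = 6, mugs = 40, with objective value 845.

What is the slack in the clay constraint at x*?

22

clay used = 5·6 + 1·40 = 70; slack = 92 − 70 = 22.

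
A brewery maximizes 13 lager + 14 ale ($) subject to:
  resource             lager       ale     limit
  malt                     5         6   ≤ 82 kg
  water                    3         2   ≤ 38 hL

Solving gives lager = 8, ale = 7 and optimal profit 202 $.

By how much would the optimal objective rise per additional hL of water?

1

Check each constraint at x*: malt 82/82 (tight); water 38/38 (tight).
The binding rows give the dual system: 5·y_malt + 3·y_water = 13 and 6·y_malt + 2·y_water = 14.
→ y_malt = 2 and y_water = 1.
Shadow price of water = 1.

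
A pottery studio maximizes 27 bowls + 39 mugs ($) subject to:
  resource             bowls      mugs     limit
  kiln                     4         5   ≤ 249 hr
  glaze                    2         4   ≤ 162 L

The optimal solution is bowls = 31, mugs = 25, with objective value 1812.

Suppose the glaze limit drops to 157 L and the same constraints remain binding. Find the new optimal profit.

Both kiln and glaze are binding at x*.
From A_Bᵀ y = c: 4·y_kiln + 2·y_glaze = 27; 5·y_kiln + 4·y_glaze = 39.
This yields shadow prices y_kiln = 5, y_glaze = 3.5.
Δz = y_glaze·Δb = 3.5 × (-5) = -17.5, so new z* = 1812 − 17.5 = 1794.5.

1794.5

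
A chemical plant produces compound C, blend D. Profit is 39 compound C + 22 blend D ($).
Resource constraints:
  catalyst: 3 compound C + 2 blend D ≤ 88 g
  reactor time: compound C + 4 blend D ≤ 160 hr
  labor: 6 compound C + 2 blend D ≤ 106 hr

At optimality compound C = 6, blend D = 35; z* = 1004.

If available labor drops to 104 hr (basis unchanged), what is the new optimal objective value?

1000

Check each constraint at x*: catalyst 88/88 (tight); reactor time 146/160 (slack 14); labor 106/106 (tight).
Since reactor time is not tight, its dual is 0.
The binding rows give the dual system: 3·y_catalyst + 6·y_labor = 39 and 2·y_catalyst + 2·y_labor = 22.
Solving: y_catalyst = 9, y_labor = 2.
Δz = y_labor·Δb = 2 × (-2) = -4, so new z* = 1004 − 4 = 1000.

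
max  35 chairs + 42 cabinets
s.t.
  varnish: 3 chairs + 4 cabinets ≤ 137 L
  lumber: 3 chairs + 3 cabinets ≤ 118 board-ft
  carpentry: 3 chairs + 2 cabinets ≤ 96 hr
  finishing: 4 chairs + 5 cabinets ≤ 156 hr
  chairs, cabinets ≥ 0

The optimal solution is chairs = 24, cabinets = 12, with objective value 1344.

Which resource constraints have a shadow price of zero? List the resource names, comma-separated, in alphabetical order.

varnish: 120/137 (slack 17)
lumber: 108/118 (slack 10)
carpentry: 96/96 (binding)
finishing: 156/156 (binding)
By complementary slackness, a constraint with positive slack has shadow price 0 → lumber, varnish.

lumber, varnish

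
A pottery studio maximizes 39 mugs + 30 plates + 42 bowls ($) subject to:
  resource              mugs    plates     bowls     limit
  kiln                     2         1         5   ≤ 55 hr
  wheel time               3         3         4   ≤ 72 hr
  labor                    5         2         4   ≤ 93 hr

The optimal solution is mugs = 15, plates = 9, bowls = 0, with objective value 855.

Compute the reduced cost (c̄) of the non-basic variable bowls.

-2

At the optimum: kiln uses 39 of 55 (slack = 16); wheel time uses 72 of 72 (binding); labor uses 93 of 93 (binding).
Since kiln is not tight, its dual is 0.
The binding rows give the dual system: 3·y_wheel time + 5·y_labor = 39 and 3·y_wheel time + 2·y_labor = 30.
Solving: y_wheel time = 8, y_labor = 3.
Reduced cost of bowls: c₃ − yᵀa₃ = 42 − (8·4 + 3·4) = 42 − 44 = -2.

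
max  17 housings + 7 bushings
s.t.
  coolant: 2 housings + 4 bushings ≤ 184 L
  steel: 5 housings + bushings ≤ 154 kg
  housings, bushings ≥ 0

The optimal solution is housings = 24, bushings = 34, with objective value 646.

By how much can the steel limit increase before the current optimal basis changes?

Binding constraints: coolant, steel. The basis is B = [[2,4],[5,1]] with det -18.
Per unit increase in steel, x* moves by d = (0.2222, -0.1111).
The basis stays optimal until bushings reaches 0; allowable increase = 306 kg.

306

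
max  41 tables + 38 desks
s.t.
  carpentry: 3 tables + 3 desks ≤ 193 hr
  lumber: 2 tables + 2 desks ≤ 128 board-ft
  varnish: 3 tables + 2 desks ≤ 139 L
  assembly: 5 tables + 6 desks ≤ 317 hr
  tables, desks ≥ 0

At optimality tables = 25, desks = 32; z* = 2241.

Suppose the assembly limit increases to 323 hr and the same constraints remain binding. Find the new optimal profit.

Check each constraint at x*: carpentry 171/193 (slack 22); lumber 114/128 (slack 14); varnish 139/139 (tight); assembly 317/317 (tight).
Since carpentry, lumber are not tight, their duals are 0.
From A_Bᵀ y = c: 3·y_varnish + 5·y_assembly = 41; 2·y_varnish + 6·y_assembly = 38.
Solving: y_varnish = 7, y_assembly = 4.
Δz = y_assembly·Δb = 4 × (6) = 24, so new z* = 2241 + 24 = 2265.

2265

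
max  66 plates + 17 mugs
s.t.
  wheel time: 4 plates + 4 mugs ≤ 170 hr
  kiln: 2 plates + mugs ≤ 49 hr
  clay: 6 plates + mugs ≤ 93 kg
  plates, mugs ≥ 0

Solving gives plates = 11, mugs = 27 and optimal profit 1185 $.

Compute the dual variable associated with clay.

8

Binding: kiln and clay. Non-binding: wheel time (18 unused).
Slack constraints have shadow price 0 (complementary slackness).
Dual feasibility on the basic columns requires 2·y_kiln + 6·y_clay = 66, 1·y_kiln + 1·y_clay = 17.
→ y_kiln = 9 and y_clay = 8.
Shadow price of clay = 8.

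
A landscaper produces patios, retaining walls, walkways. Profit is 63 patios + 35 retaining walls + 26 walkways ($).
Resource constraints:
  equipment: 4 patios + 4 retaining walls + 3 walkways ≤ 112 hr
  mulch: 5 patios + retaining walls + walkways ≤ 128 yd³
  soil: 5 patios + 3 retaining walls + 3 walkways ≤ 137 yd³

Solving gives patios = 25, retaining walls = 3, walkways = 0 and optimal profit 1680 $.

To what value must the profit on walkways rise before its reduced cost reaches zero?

28

At the optimum: equipment uses 112 of 112 (binding); mulch uses 128 of 128 (binding); soil uses 134 of 137 (slack = 3).
By complementary slackness, y = 0 for the non-binding constraint.
Dual feasibility on the basic columns requires 4·y_equipment + 5·y_mulch = 63, 4·y_equipment + 1·y_mulch = 35.
This yields shadow prices y_equipment = 7, y_mulch = 7.
walkways enters the basis when its profit ≥ yᵀa₃ = 7·3 + 7·1 = 28.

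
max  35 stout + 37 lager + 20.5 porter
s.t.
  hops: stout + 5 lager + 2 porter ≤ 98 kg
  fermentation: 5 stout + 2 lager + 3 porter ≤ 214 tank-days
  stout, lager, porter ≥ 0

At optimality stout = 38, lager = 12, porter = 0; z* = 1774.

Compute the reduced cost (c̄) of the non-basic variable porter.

-7.5

At the optimum: hops uses 98 of 98 (binding); fermentation uses 214 of 214 (binding).
From A_Bᵀ y = c: 1·y_hops + 5·y_fermentation = 35; 5·y_hops + 2·y_fermentation = 37.
Solving: y_hops = 5, y_fermentation = 6.
Reduced cost of porter: c₃ − yᵀa₃ = 20.5 − (5·2 + 6·3) = 20.5 − 28 = -7.5.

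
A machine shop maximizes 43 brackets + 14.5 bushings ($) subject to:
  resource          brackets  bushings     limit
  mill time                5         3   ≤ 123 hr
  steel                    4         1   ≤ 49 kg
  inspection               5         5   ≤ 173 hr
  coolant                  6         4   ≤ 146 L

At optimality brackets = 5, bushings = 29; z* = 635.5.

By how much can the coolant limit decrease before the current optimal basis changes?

Binding constraints: steel, coolant. The basis is B = [[4,1],[6,4]] with det 10.
Per unit decrease in coolant, x* moves by d = (0.1, -0.4).
The basis stays optimal until bushings reaches 0; allowable decrease = 72.5 L.

72.5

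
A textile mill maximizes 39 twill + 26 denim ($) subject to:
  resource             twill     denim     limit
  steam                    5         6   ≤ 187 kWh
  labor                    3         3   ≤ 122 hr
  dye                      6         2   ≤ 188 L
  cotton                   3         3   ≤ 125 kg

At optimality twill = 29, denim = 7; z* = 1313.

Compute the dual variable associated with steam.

3

Check each constraint at x*: steam 187/187 (tight); labor 108/122 (slack 14); dye 188/188 (tight); cotton 108/125 (slack 17).
Since labor, cotton are not tight, their duals are 0.
From A_Bᵀ y = c: 5·y_steam + 6·y_dye = 39; 6·y_steam + 2·y_dye = 26.
This yields shadow prices y_steam = 3, y_dye = 4.
Shadow price of steam = 3.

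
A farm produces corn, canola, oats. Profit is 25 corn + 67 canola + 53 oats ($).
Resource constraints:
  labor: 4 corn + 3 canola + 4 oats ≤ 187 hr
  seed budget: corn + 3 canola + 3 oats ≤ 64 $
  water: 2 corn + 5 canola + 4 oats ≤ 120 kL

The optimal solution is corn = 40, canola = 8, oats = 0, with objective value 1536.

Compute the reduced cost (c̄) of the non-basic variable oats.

Binding: seed budget and water. Non-binding: labor (3 unused).
By complementary slackness, y = 0 for the non-binding constraint.
Dual feasibility on the basic columns requires 1·y_seed budget + 2·y_water = 25, 3·y_seed budget + 5·y_water = 67.
This yields shadow prices y_seed budget = 9, y_water = 8.
Reduced cost of oats: c₃ − yᵀa₃ = 53 − (9·3 + 8·4) = 53 − 59 = -6.

-6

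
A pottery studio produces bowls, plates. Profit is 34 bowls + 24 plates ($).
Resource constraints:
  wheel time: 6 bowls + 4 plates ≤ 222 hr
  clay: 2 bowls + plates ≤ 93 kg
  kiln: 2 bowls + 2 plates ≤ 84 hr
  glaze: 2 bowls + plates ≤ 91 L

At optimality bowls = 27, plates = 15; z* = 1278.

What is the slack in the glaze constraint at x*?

22

glaze used = 2·27 + 1·15 = 69; slack = 91 − 69 = 22.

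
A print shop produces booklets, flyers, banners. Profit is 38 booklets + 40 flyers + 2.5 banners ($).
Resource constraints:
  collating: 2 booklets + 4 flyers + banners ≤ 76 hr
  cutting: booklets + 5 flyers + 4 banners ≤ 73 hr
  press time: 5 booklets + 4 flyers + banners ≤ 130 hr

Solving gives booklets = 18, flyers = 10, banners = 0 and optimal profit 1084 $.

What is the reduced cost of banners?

Check each constraint at x*: collating 76/76 (tight); cutting 68/73 (slack 5); press time 130/130 (tight).
By complementary slackness, y = 0 for the non-binding constraint.
From A_Bᵀ y = c: 2·y_collating + 5·y_press time = 38; 4·y_collating + 4·y_press time = 40.
→ y_collating = 4 and y_press time = 6.
Reduced cost of banners: c₃ − yᵀa₃ = 2.5 − (4·1 + 6·1) = 2.5 − 10 = -7.5.

-7.5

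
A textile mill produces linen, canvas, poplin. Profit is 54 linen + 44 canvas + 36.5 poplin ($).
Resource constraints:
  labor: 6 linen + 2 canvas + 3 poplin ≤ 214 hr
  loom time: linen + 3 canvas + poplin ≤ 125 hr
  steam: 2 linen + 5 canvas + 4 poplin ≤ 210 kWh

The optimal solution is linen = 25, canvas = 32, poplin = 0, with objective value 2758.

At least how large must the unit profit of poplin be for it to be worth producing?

At the optimum: labor uses 214 of 214 (binding); loom time uses 121 of 125 (slack = 4); steam uses 210 of 210 (binding).
By complementary slackness, y = 0 for the non-binding constraint.
From A_Bᵀ y = c: 6·y_labor + 2·y_steam = 54; 2·y_labor + 5·y_steam = 44.
→ y_labor = 7 and y_steam = 6.
poplin enters the basis when its profit ≥ yᵀa₃ = 7·3 + 6·4 = 45.

45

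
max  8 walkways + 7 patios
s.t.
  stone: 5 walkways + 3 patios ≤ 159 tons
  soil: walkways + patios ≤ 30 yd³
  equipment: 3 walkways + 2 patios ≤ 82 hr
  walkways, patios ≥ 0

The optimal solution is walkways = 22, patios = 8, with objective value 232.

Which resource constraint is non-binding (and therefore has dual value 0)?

stone

stone: 134/159 (slack 25)
soil: 30/30 (binding)
equipment: 82/82 (binding)
By complementary slackness, a constraint with positive slack has shadow price 0 → stone.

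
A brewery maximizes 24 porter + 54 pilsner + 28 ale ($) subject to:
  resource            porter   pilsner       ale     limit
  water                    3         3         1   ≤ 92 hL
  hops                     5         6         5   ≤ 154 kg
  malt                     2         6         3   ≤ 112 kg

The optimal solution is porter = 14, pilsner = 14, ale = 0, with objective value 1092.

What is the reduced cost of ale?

-3

At the optimum: water uses 84 of 92 (slack = 8); hops uses 154 of 154 (binding); malt uses 112 of 112 (binding).
Since water is not tight, its dual is 0.
From A_Bᵀ y = c: 5·y_hops + 2·y_malt = 24; 6·y_hops + 6·y_malt = 54.
Solving: y_hops = 2, y_malt = 7.
Reduced cost of ale: c₃ − yᵀa₃ = 28 − (2·5 + 7·3) = 28 − 31 = -3.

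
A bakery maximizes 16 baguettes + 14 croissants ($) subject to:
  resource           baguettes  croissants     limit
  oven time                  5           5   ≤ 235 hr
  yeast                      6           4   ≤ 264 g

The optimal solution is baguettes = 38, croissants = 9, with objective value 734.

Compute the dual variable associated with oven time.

2

Check each constraint at x*: oven time 235/235 (tight); yeast 264/264 (tight).
From A_Bᵀ y = c: 5·y_oven time + 6·y_yeast = 16; 5·y_oven time + 4·y_yeast = 14.
This yields shadow prices y_oven time = 2, y_yeast = 1.
Shadow price of oven time = 2.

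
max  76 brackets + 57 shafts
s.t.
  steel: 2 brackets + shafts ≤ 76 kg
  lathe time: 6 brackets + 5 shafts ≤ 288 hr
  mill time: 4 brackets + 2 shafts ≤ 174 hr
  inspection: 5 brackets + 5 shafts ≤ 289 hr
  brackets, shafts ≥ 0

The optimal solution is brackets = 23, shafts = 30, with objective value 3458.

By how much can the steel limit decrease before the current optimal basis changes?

18.4

Binding constraints: steel, lathe time. The basis is B = [[2,1],[6,5]] with det 4.
Per unit decrease in steel, x* moves by d = (-1.25, 1.5).
The basis stays optimal until brackets reaches 0; allowable decrease = 18.4 kg.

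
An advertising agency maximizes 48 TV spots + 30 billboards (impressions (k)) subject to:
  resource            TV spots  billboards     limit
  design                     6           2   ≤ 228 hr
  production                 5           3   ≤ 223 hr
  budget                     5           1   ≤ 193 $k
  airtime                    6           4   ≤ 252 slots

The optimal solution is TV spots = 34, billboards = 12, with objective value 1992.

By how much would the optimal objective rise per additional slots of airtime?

7

At the optimum: design uses 228 of 228 (binding); production uses 206 of 223 (slack = 17); budget uses 182 of 193 (slack = 11); airtime uses 252 of 252 (binding).
Since production, budget are not tight, their duals are 0.
The binding rows give the dual system: 6·y_design + 6·y_airtime = 48 and 2·y_design + 4·y_airtime = 30.
This yields shadow prices y_design = 1, y_airtime = 7.
Shadow price of airtime = 7.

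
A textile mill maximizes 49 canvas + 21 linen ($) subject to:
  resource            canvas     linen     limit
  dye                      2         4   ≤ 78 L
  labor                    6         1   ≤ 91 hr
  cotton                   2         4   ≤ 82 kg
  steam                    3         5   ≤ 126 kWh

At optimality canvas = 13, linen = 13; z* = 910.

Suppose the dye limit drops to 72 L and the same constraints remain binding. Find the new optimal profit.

889

Check each constraint at x*: dye 78/78 (tight); labor 91/91 (tight); cotton 78/82 (slack 4); steam 104/126 (slack 22).
By complementary slackness, y = 0 for the non-binding constraints.
Dual feasibility on the basic columns requires 2·y_dye + 6·y_labor = 49, 4·y_dye + 1·y_labor = 21.
→ y_dye = 3.5 and y_labor = 7.
Δz = y_dye·Δb = 3.5 × (-6) = -21, so new z* = 910 − 21 = 889.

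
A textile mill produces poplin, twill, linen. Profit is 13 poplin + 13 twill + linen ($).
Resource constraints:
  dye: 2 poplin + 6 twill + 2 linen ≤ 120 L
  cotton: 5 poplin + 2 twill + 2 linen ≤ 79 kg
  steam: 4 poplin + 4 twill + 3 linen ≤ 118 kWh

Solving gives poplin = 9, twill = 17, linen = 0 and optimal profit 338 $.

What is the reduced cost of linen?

Check each constraint at x*: dye 120/120 (tight); cotton 79/79 (tight); steam 104/118 (slack 14).
Slack constraints have shadow price 0 (complementary slackness).
From A_Bᵀ y = c: 2·y_dye + 5·y_cotton = 13; 6·y_dye + 2·y_cotton = 13.
→ y_dye = 1.5 and y_cotton = 2.
Reduced cost of linen: c₃ − yᵀa₃ = 1 − (1.5·2 + 2·2) = 1 − 7 = -6.

-6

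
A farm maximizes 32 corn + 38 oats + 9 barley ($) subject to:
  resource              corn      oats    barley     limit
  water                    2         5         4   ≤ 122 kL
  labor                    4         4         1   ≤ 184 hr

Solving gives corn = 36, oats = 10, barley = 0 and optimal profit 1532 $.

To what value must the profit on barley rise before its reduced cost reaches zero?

15

Check each constraint at x*: water 122/122 (tight); labor 184/184 (tight).
The binding rows give the dual system: 2·y_water + 4·y_labor = 32 and 5·y_water + 4·y_labor = 38.
Solving: y_water = 2, y_labor = 7.
barley enters the basis when its profit ≥ yᵀa₃ = 2·4 + 7·1 = 15.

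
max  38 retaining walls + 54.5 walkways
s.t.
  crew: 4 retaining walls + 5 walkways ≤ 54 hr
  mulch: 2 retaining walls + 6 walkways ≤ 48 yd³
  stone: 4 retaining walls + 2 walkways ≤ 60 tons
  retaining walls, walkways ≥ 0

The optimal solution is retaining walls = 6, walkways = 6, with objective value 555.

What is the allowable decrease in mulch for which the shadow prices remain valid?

21

Binding constraints: crew, mulch. The basis is B = [[4,5],[2,6]] with det 14.
Per unit decrease in mulch, x* moves by d = (0.3571, -0.2857).
The basis stays optimal until walkways reaches 0; allowable decrease = 21 yd³.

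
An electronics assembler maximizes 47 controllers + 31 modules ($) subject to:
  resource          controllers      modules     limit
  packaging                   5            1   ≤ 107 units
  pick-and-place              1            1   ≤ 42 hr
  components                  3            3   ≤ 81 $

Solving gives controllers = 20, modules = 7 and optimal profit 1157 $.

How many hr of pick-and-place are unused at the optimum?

pick-and-place used = 1·20 + 1·7 = 27; slack = 42 − 27 = 15.

15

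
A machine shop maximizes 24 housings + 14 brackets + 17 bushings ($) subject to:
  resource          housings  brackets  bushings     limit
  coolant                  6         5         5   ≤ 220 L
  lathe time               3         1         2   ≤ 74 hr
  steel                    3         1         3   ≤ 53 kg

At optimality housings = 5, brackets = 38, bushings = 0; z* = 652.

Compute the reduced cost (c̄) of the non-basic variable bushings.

Check each constraint at x*: coolant 220/220 (tight); lathe time 53/74 (slack 21); steel 53/53 (tight).
By complementary slackness, y = 0 for the non-binding constraint.
Dual feasibility on the basic columns requires 6·y_coolant + 3·y_steel = 24, 5·y_coolant + 1·y_steel = 14.
Solving: y_coolant = 2, y_steel = 4.
Reduced cost of bushings: c₃ − yᵀa₃ = 17 − (2·5 + 4·3) = 17 − 22 = -5.

-5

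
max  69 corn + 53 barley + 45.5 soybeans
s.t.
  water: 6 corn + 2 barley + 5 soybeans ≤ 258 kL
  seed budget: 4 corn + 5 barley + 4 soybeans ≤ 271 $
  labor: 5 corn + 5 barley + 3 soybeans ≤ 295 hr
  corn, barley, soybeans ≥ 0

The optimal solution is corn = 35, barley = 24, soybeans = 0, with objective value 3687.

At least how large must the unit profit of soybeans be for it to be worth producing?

Check each constraint at x*: water 258/258 (tight); seed budget 260/271 (slack 11); labor 295/295 (tight).
Since seed budget is not tight, its dual is 0.
The binding rows give the dual system: 6·y_water + 5·y_labor = 69 and 2·y_water + 5·y_labor = 53.
This yields shadow prices y_water = 4, y_labor = 9.
soybeans enters the basis when its profit ≥ yᵀa₃ = 4·5 + 9·3 = 47.

47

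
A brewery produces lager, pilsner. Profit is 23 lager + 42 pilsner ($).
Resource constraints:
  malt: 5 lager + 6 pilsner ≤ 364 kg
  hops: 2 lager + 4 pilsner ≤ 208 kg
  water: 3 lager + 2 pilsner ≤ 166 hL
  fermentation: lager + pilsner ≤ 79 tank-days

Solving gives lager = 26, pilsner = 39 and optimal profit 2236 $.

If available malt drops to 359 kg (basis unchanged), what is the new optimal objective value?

Binding: malt and hops. Non-binding: water (10 unused), fermentation (14 unused).
By complementary slackness, y = 0 for the non-binding constraints.
The binding rows give the dual system: 5·y_malt + 2·y_hops = 23 and 6·y_malt + 4·y_hops = 42.
→ y_malt = 1 and y_hops = 9.
Δz = y_malt·Δb = 1 × (-5) = -5, so new z* = 2236 − 5 = 2231.

2231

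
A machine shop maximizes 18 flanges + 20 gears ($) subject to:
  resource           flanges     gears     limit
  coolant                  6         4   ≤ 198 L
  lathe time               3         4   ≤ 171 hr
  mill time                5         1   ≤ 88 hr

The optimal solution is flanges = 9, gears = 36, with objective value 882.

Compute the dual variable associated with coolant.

1

Check each constraint at x*: coolant 198/198 (tight); lathe time 171/171 (tight); mill time 81/88 (slack 7).
Since mill time is not tight, its dual is 0.
From A_Bᵀ y = c: 6·y_coolant + 3·y_lathe time = 18; 4·y_coolant + 4·y_lathe time = 20.
→ y_coolant = 1 and y_lathe time = 4.
Shadow price of coolant = 1.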